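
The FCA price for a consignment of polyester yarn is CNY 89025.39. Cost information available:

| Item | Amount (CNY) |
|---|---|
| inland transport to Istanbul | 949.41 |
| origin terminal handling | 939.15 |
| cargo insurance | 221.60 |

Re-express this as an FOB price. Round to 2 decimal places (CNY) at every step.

FOB price: CNY 89964.54

Not relevant to the conversion: inland to port — on the seller under both FCA and FOB; already in the FCA price and stays in the FOB price. insurance — on the buyer under both terms; not part of either seller's price.
From FCA to FOB, the seller additionally bears: origin terminal.
FOB price = 89025.39 + 939.15 = 89964.54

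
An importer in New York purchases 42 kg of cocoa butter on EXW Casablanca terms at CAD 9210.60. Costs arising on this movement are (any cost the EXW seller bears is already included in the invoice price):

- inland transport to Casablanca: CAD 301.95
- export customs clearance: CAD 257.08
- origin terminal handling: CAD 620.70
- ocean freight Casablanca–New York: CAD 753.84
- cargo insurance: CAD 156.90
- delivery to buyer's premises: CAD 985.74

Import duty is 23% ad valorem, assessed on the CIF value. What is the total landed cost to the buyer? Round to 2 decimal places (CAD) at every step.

Total landed cost: CAD 14886.06

EXW: the seller makes goods available at their premises; the buyer bears all onward costs.
CIF value = EXW price + inland to port + export clearance + origin terminal + freight + insurance = 9210.60 + 301.95 + 257.08 + 620.70 + 753.84 + 156.90 = 11301.07
Import duty = 11301.07 × 23% = 2599.25
Buyer bears: inland to port 301.95 + export clearance 257.08 + origin terminal 620.70 + freight 753.84 + insurance 156.90 + delivery 985.74 + duty 2599.25 = 5675.46
Landed cost = invoice 9210.60 + 5675.46 = 14886.06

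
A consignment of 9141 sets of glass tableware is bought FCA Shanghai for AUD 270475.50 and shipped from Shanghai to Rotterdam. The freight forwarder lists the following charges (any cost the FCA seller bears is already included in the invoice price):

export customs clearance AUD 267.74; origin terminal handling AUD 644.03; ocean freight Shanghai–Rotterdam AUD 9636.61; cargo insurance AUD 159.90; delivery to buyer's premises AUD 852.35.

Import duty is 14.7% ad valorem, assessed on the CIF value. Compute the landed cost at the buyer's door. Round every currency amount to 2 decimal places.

Total landed cost: AUD 323063.05

FCA: the seller delivers export-cleared goods to the carrier; the buyer bears costs from that point.
Already in the invoice (seller's account under FCA): export clearance — exclude.
CIF value = FCA price + origin terminal + freight + insurance = 270475.50 + 644.03 + 9636.61 + 159.90 = 280916.04
Import duty = 280916.04 × 14.7% = 41294.66
Buyer bears: origin terminal 644.03 + freight 9636.61 + insurance 159.90 + delivery 852.35 + duty 41294.66 = 52587.55
Landed cost = invoice 270475.50 + 52587.55 = 323063.05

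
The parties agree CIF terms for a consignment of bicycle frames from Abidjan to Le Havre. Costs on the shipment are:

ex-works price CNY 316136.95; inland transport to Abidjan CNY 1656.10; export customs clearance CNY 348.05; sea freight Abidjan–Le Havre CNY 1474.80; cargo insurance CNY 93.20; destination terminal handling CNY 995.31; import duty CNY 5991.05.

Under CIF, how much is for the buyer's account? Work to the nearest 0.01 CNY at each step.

Buyer's account: CNY 6986.36

CIF: the seller pays costs through ocean freight and marine insurance to the destination port.
Seller's account: goods 316136.95 + inland to port 1656.10 + export clearance 348.05 + freight 1474.80 + insurance 93.20 = 319709.10
Buyer's account: destination terminal 995.31 + duty 5991.05 = 6986.36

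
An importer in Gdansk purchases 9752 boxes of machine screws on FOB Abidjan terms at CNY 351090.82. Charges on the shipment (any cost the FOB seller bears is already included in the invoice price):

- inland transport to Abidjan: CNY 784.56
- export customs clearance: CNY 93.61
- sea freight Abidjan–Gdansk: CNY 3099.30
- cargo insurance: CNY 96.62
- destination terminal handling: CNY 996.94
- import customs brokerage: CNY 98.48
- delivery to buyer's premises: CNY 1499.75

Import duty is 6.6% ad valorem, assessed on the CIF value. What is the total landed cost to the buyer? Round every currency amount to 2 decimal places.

Total landed cost: CNY 380264.83

FOB: the seller bears costs until goods are on board at the origin port; the buyer bears freight, insurance and all costs thereafter.
Already in the invoice (seller's account under FOB): inland to port, export clearance — exclude.
CIF value = FOB price + freight + insurance = 351090.82 + 3099.30 + 96.62 = 354286.74
Import duty = 354286.74 × 6.6% = 23382.92
Buyer bears: freight 3099.30 + insurance 96.62 + destination terminal 996.94 + brokerage 98.48 + delivery 1499.75 + duty 23382.92 = 29174.01
Landed cost = invoice 351090.82 + 29174.01 = 380264.83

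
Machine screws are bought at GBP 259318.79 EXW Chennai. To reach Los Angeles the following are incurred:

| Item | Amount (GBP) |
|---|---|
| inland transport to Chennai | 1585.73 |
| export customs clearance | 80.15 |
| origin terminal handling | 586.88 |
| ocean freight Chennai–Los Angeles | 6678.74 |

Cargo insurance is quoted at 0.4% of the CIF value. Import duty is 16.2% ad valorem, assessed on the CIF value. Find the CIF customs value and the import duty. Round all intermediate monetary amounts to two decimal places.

CIF value: GBP 269327.60; import duty: GBP 43631.07

Let C be the CIF value. C = EXW price + pre-shipment costs + freight + 0.4% × C
C − 0.4% × C = 259318.79 + 1585.73 + 80.15 + 586.88 + 6678.74
0.996 × C = 268250.29
C = 268250.29 / 0.996 = 269327.60
Insurance premium = 0.4% × 269327.60 = 1077.31
Import duty = 269327.60 × 16.2% = 43631.07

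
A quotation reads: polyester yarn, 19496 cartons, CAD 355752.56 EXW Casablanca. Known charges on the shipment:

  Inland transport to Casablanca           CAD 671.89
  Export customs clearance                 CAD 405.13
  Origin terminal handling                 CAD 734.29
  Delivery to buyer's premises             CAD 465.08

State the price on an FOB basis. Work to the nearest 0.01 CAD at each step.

Not relevant to the conversion: delivery — on the buyer under both terms; not part of either seller's price.
From EXW to FOB, the seller additionally bears: inland to port, export clearance, origin terminal.
FOB price = 355752.56 + 671.89 + 405.13 + 734.29 = 357563.87

FOB price: CAD 357563.87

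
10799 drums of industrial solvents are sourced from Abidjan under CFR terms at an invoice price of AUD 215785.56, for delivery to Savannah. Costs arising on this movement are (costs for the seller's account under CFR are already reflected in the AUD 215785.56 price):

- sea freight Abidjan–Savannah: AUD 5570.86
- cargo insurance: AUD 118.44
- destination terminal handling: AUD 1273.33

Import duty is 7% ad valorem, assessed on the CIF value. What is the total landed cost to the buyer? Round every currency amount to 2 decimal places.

CFR: the seller pays costs through ocean freight to the destination port, but not insurance.
Already in the invoice (seller's account under CFR): freight — exclude.
CIF value = CFR price + insurance = 215785.56 + 118.44 = 215904.00
Import duty = 215904.00 × 7% = 15113.28
Buyer bears: insurance 118.44 + destination terminal 1273.33 + duty 15113.28 = 16505.05
Landed cost = invoice 215785.56 + 16505.05 = 232290.61

Total landed cost: AUD 232290.61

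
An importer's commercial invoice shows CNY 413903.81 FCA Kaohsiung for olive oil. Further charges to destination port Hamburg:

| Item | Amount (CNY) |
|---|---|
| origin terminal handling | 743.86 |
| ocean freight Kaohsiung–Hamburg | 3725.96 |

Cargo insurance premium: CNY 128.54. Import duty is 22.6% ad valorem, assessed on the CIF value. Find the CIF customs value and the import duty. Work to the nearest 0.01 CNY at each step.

CIF value: CNY 418502.17; import duty: CNY 94581.49

CIF = FCA price + pre-shipment costs + freight + insurance
CIF = 413903.81 + 743.86 + 3725.96 + 128.54 = 418502.17
Import duty = 418502.17 × 22.6% = 94581.49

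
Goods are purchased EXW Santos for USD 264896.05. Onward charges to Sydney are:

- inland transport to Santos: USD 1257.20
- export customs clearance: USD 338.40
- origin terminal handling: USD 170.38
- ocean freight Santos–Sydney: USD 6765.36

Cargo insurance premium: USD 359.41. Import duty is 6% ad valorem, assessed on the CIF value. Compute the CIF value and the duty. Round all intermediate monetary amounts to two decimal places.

CIF value: USD 273786.80; import duty: USD 16427.21

CIF = EXW price + pre-shipment costs + freight + insurance
CIF = 264896.05 + 1257.20 + 338.40 + 170.38 + 6765.36 + 359.41 = 273786.80
Import duty = 273786.80 × 6% = 16427.21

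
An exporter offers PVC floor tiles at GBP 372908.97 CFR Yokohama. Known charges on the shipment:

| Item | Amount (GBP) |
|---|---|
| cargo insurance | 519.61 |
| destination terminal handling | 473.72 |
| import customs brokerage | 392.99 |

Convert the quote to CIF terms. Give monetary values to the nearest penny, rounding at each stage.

Not relevant to the conversion: destination terminal, brokerage — on the buyer under both terms; not part of either seller's price.
From CFR to CIF, the seller additionally bears: insurance.
CIF price = 372908.97 + 519.61 = 373428.58

CIF price: GBP 373428.58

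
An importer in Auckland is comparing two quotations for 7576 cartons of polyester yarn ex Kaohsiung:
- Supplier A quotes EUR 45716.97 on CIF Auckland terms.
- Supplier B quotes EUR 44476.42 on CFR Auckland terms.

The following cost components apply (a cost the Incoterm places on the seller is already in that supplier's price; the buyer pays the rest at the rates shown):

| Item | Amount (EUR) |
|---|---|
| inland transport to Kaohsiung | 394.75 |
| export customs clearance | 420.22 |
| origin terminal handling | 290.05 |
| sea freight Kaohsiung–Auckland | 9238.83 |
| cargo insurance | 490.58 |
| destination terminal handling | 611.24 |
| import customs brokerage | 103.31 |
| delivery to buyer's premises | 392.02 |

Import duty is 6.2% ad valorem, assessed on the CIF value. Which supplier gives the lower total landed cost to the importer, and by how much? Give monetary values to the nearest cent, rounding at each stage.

Supplier B is cheaper by EUR 796.47

Supplier A (CIF):
The CIF price already equals the CIF value: 45716.97
Import duty = 45716.97 × 6.2% = 2834.45
Buyer bears (A): 611.24 + 103.31 + 392.02 = 1106.57
Landed cost (A) = invoice 45716.97 + 1106.57 + duty 2834.45 = 49657.99
Supplier B (CFR):
CIF value = CFR price + insurance = 44476.42 + 490.58 = 44967.00
Import duty = 44967.00 × 6.2% = 2787.95
Buyer bears (B): 490.58 + 611.24 + 103.31 + 392.02 = 1597.15
Landed cost (B) = invoice 44476.42 + 1597.15 + duty 2787.95 = 48861.52
Difference = |49657.99 − 48861.52| = 796.47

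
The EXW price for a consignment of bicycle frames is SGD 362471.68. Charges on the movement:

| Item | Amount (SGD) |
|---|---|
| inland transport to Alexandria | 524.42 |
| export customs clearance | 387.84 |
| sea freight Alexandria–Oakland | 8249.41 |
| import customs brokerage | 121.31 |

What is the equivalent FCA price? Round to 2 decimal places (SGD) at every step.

Not relevant to the conversion: freight, brokerage — on the buyer under both terms; not part of either seller's price.
From EXW to FCA, the seller additionally bears: inland to port, export clearance.
FCA price = 362471.68 + 524.42 + 387.84 = 363383.94

FCA price: SGD 363383.94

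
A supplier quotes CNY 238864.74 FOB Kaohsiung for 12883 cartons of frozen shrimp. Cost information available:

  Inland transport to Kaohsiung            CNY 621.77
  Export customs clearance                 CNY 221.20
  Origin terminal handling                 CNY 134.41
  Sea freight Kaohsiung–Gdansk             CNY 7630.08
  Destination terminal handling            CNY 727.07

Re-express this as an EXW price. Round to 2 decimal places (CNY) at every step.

Not relevant to the conversion: freight, destination terminal — on the buyer under both terms; not part of either seller's price.
From FOB to EXW, the seller no longer bears: inland to port, export clearance, origin terminal.
EXW price = 238864.74 − 621.77 − 221.20 − 134.41 = 237887.36

EXW price: CNY 237887.36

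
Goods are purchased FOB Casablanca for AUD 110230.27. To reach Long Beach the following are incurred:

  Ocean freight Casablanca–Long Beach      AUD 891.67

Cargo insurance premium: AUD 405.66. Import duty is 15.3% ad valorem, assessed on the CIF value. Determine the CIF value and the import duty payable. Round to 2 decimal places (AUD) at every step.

CIF = FOB price + freight + insurance
CIF = 110230.27 + 891.67 + 405.66 = 111527.60
Import duty = 111527.60 × 15.3% = 17063.72

CIF value: AUD 111527.60; import duty: AUD 17063.72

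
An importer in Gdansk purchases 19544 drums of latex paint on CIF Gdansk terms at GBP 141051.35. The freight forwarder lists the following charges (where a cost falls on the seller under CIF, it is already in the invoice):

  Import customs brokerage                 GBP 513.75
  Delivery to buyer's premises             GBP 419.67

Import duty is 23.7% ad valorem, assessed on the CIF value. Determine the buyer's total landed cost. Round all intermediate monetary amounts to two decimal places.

Total landed cost: GBP 175413.94

CIF: the seller pays costs through ocean freight and marine insurance to the destination port.
The CIF price already equals the CIF value: 141051.35
Import duty = 141051.35 × 23.7% = 33429.17
Buyer bears: brokerage 513.75 + delivery 419.67 + duty 33429.17 = 34362.59
Landed cost = invoice 141051.35 + 34362.59 = 175413.94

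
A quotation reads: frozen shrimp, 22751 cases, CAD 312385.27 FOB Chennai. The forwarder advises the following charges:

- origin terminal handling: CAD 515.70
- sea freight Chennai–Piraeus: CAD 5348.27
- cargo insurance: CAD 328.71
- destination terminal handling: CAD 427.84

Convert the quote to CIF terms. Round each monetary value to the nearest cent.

CIF price: CAD 318062.25

Not relevant to the conversion: origin terminal — on the seller under both FOB and CIF; already in the FOB price and stays in the CIF price. destination terminal — on the buyer under both terms; not part of either seller's price.
From FOB to CIF, the seller additionally bears: freight, insurance.
CIF price = 312385.27 + 5348.27 + 328.71 = 318062.25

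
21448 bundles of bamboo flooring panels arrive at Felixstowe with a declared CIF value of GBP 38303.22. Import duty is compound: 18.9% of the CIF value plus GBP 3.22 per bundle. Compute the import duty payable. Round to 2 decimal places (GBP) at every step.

Import duty: GBP 76301.87

Ad valorem component: 38303.22 × 18.9% = 7239.31
Specific component: 21448 × 3.22 = 69062.56
Import duty = 7239.31 + 69062.56 = 76301.87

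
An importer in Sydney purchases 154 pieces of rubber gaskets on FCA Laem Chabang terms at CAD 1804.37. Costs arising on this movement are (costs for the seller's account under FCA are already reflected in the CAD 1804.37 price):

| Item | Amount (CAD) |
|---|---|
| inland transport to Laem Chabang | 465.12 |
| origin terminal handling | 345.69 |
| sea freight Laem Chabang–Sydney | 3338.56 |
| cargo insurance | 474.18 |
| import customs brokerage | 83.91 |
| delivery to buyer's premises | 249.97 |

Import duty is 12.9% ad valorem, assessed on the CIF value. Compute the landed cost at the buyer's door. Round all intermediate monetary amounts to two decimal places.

FCA: the seller delivers export-cleared goods to the carrier; the buyer bears costs from that point.
Already in the invoice (seller's account under FCA): inland to port — exclude.
CIF value = FCA price + origin terminal + freight + insurance = 1804.37 + 345.69 + 3338.56 + 474.18 = 5962.80
Import duty = 5962.80 × 12.9% = 769.20
Buyer bears: origin terminal 345.69 + freight 3338.56 + insurance 474.18 + brokerage 83.91 + delivery 249.97 + duty 769.20 = 5261.51
Landed cost = invoice 1804.37 + 5261.51 = 7065.88

Total landed cost: CAD 7065.88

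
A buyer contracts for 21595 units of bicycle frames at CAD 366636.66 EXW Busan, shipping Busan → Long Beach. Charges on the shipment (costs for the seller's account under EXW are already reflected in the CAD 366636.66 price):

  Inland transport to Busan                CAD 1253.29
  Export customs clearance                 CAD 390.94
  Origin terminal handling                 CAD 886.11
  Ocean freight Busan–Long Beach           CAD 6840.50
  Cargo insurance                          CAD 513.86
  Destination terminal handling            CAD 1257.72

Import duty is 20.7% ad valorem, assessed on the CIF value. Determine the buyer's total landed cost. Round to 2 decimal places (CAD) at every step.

EXW: the seller makes goods available at their premises; the buyer bears all onward costs.
CIF value = EXW price + inland to port + export clearance + origin terminal + freight + insurance = 366636.66 + 1253.29 + 390.94 + 886.11 + 6840.50 + 513.86 = 376521.36
Import duty = 376521.36 × 20.7% = 77939.92
Buyer bears: inland to port 1253.29 + export clearance 390.94 + origin terminal 886.11 + freight 6840.50 + insurance 513.86 + destination terminal 1257.72 + duty 77939.92 = 89082.34
Landed cost = invoice 366636.66 + 89082.34 = 455719.00

Total landed cost: CAD 455719.00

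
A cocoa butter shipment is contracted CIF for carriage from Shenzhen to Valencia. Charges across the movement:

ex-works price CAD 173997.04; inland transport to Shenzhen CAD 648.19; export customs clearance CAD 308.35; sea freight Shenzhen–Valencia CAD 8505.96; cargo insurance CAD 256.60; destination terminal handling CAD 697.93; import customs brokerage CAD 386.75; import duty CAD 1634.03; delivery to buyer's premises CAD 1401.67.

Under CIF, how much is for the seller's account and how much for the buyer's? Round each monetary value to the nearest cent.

Seller: CAD 183716.14; buyer: CAD 4120.38

CIF: the seller pays costs through ocean freight and marine insurance to the destination port.
Seller's account: goods 173997.04 + inland to port 648.19 + export clearance 308.35 + freight 8505.96 + insurance 256.60 = 183716.14
Buyer's account: destination terminal 697.93 + brokerage 386.75 + duty 1634.03 + delivery 1401.67 = 4120.38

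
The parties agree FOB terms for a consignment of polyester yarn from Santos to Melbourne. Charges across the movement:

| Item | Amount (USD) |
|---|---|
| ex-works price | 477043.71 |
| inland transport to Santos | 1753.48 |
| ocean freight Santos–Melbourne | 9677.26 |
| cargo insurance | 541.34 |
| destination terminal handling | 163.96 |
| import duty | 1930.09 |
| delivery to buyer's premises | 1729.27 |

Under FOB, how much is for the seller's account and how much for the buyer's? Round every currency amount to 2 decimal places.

FOB: the seller bears costs until goods are on board at the origin port; the buyer bears freight, insurance and all costs thereafter.
Seller's account: goods 477043.71 + inland to port 1753.48 = 478797.19
Buyer's account: freight 9677.26 + insurance 541.34 + destination terminal 163.96 + duty 1930.09 + delivery 1729.27 = 14041.92

Seller: USD 478797.19; buyer: USD 14041.92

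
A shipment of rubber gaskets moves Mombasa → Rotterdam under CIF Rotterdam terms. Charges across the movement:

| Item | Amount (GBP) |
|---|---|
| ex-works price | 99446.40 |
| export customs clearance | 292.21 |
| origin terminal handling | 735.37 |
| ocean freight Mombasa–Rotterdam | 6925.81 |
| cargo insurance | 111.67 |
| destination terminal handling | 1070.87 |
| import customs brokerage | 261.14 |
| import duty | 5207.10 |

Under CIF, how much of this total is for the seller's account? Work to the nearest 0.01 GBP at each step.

Seller's account: GBP 107511.46

CIF: the seller pays costs through ocean freight and marine insurance to the destination port.
Seller's account: goods 99446.40 + export clearance 292.21 + origin terminal 735.37 + freight 6925.81 + insurance 111.67 = 107511.46
Buyer's account: destination terminal 1070.87 + brokerage 261.14 + duty 5207.10 = 6539.11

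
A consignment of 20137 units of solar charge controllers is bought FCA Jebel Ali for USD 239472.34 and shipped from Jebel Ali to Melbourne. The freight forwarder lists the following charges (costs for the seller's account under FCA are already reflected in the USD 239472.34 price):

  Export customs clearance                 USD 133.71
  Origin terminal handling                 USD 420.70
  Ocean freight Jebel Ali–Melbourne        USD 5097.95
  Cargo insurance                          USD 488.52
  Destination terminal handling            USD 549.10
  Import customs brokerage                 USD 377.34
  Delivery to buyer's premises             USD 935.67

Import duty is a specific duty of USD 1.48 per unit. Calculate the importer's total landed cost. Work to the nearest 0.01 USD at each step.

FCA: the seller delivers export-cleared goods to the carrier; the buyer bears costs from that point.
Already in the invoice (seller's account under FCA): export clearance — exclude.
CIF value = FCA price + origin terminal + freight + insurance = 239472.34 + 420.70 + 5097.95 + 488.52 = 245479.51
Import duty = 20137 × 1.48 = 29802.76
Buyer bears: origin terminal 420.70 + freight 5097.95 + insurance 488.52 + destination terminal 549.10 + brokerage 377.34 + delivery 935.67 + duty 29802.76 = 37672.04
Landed cost = invoice 239472.34 + 37672.04 = 277144.38

Total landed cost: USD 277144.38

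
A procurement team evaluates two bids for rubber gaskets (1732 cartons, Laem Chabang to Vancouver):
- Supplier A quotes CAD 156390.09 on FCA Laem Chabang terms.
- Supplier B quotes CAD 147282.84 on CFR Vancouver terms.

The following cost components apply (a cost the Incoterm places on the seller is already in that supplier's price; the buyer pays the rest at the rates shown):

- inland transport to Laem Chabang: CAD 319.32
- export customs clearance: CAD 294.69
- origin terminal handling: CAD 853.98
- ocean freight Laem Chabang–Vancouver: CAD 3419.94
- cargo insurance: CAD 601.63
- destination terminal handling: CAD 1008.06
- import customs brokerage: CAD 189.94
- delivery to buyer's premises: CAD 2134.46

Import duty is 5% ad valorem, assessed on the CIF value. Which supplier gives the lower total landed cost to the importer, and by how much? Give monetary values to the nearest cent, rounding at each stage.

Supplier B is cheaper by CAD 14050.23

Supplier A (FCA):
CIF value = FCA price + origin terminal + freight + insurance = 156390.09 + 853.98 + 3419.94 + 601.63 = 161265.64
Import duty = 161265.64 × 5% = 8063.28
Buyer bears (A): 853.98 + 3419.94 + 601.63 + 1008.06 + 189.94 + 2134.46 = 8208.01
Landed cost (A) = invoice 156390.09 + 8208.01 + duty 8063.28 = 172661.38
Supplier B (CFR):
CIF value = CFR price + insurance = 147282.84 + 601.63 = 147884.47
Import duty = 147884.47 × 5% = 7394.22
Buyer bears (B): 601.63 + 1008.06 + 189.94 + 2134.46 = 3934.09
Landed cost (B) = invoice 147282.84 + 3934.09 + duty 7394.22 = 158611.15
Difference = |172661.38 − 158611.15| = 14050.23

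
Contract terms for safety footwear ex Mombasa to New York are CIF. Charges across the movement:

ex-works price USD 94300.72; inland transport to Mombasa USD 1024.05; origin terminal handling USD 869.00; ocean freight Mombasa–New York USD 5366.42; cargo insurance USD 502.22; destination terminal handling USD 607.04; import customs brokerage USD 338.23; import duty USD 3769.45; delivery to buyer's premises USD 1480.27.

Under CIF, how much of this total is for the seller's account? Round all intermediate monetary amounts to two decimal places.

Seller's account: USD 102062.41

CIF: the seller pays costs through ocean freight and marine insurance to the destination port.
Seller's account: goods 94300.72 + inland to port 1024.05 + origin terminal 869.00 + freight 5366.42 + insurance 502.22 = 102062.41
Buyer's account: destination terminal 607.04 + brokerage 338.23 + duty 3769.45 + delivery 1480.27 = 6194.99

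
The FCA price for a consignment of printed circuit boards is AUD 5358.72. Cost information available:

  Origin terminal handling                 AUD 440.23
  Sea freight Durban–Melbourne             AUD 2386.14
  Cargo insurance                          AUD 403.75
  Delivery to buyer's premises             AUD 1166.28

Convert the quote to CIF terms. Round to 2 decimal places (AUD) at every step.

CIF price: AUD 8588.84

Not relevant to the conversion: delivery — on the buyer under both terms; not part of either seller's price.
From FCA to CIF, the seller additionally bears: origin terminal, freight, insurance.
CIF price = 5358.72 + 440.23 + 2386.14 + 403.75 = 8588.84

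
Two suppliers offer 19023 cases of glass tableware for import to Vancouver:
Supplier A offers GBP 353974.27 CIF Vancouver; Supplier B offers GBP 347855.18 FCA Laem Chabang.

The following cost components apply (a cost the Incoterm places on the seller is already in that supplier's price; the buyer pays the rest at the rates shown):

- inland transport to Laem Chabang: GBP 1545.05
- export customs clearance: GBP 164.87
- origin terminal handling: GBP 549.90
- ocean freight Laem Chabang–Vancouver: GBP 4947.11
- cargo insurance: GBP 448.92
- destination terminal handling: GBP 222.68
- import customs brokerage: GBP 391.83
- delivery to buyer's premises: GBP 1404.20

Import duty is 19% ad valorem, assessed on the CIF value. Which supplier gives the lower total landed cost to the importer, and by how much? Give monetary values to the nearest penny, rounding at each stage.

Supplier B is cheaper by GBP 206.06

Supplier A (CIF):
The CIF price already equals the CIF value: 353974.27
Import duty = 353974.27 × 19% = 67255.11
Buyer bears (A): 222.68 + 391.83 + 1404.20 = 2018.71
Landed cost (A) = invoice 353974.27 + 2018.71 + duty 67255.11 = 423248.09
Supplier B (FCA):
CIF value = FCA price + origin terminal + freight + insurance = 347855.18 + 549.90 + 4947.11 + 448.92 = 353801.11
Import duty = 353801.11 × 19% = 67222.21
Buyer bears (B): 549.90 + 4947.11 + 448.92 + 222.68 + 391.83 + 1404.20 = 7964.64
Landed cost (B) = invoice 347855.18 + 7964.64 + duty 67222.21 = 423042.03
Difference = |423248.09 − 423042.03| = 206.06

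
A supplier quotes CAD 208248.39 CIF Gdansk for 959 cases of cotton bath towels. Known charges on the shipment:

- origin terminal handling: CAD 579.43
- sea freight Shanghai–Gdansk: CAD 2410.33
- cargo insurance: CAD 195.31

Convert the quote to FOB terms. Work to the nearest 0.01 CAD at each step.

FOB price: CAD 205642.75

Not relevant to the conversion: origin terminal — on the seller under both CIF and FOB; already in the CIF price and stays in the FOB price.
From CIF to FOB, the seller no longer bears: freight, insurance.
FOB price = 208248.39 − 2410.33 − 195.31 = 205642.75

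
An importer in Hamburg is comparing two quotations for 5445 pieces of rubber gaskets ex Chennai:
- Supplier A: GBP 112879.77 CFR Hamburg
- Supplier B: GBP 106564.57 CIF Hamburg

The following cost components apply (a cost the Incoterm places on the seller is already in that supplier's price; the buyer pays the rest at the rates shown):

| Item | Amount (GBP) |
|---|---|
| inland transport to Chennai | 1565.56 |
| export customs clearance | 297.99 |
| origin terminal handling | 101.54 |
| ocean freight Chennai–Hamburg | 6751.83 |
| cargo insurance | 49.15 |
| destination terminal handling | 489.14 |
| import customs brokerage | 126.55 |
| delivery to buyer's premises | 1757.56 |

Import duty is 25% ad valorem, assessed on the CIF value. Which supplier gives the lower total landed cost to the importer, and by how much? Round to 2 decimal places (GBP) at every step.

Supplier A (CFR):
CIF value = CFR price + insurance = 112879.77 + 49.15 = 112928.92
Import duty = 112928.92 × 25% = 28232.23
Buyer bears (A): 49.15 + 489.14 + 126.55 + 1757.56 = 2422.40
Landed cost (A) = invoice 112879.77 + 2422.40 + duty 28232.23 = 143534.40
Supplier B (CIF):
The CIF price already equals the CIF value: 106564.57
Import duty = 106564.57 × 25% = 26641.14
Buyer bears (B): 489.14 + 126.55 + 1757.56 = 2373.25
Landed cost (B) = invoice 106564.57 + 2373.25 + duty 26641.14 = 135578.96
Difference = |143534.40 − 135578.96| = 7955.44

Supplier B is cheaper by GBP 7955.44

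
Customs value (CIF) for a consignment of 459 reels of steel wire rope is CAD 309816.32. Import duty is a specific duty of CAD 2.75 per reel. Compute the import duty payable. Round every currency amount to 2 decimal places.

Import duty = 459 × 2.75 = 1262.25

Import duty: CAD 1262.25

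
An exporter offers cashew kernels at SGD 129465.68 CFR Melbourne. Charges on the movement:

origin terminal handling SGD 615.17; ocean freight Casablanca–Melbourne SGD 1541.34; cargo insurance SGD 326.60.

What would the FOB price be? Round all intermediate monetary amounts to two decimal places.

FOB price: SGD 127924.34

Not relevant to the conversion: origin terminal — on the seller under both CFR and FOB; already in the CFR price and stays in the FOB price. insurance — on the buyer under both terms; not part of either seller's price.
From CFR to FOB, the seller no longer bears: freight.
FOB price = 129465.68 − 1541.34 = 127924.34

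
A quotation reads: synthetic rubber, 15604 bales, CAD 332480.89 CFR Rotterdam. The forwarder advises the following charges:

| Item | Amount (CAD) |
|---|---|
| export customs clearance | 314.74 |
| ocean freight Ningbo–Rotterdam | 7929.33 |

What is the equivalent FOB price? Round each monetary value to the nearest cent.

FOB price: CAD 324551.56

Not relevant to the conversion: export clearance — on the seller under both CFR and FOB; already in the CFR price and stays in the FOB price.
From CFR to FOB, the seller no longer bears: freight.
FOB price = 332480.89 − 7929.33 = 324551.56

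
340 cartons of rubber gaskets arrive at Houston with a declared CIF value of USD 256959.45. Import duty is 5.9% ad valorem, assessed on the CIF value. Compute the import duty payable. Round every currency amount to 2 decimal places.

Import duty = 256959.45 × 5.9% = 15160.61

Import duty: USD 15160.61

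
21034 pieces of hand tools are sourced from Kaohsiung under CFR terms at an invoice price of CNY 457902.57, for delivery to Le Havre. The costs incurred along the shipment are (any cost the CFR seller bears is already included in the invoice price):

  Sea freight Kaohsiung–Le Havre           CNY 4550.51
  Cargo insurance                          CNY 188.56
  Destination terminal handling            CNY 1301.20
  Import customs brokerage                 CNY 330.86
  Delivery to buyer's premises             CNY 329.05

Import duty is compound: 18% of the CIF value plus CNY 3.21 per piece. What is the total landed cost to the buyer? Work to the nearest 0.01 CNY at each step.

CFR: the seller pays costs through ocean freight to the destination port, but not insurance.
Already in the invoice (seller's account under CFR): freight — exclude.
CIF value = CFR price + insurance = 457902.57 + 188.56 = 458091.13
Ad valorem component: 458091.13 × 18% = 82456.40
Specific component: 21034 × 3.21 = 67519.14
Import duty = 82456.40 + 67519.14 = 149975.54
Buyer bears: insurance 188.56 + destination terminal 1301.20 + brokerage 330.86 + delivery 329.05 + duty 149975.54 = 152125.21
Landed cost = invoice 457902.57 + 152125.21 = 610027.78

Total landed cost: CNY 610027.78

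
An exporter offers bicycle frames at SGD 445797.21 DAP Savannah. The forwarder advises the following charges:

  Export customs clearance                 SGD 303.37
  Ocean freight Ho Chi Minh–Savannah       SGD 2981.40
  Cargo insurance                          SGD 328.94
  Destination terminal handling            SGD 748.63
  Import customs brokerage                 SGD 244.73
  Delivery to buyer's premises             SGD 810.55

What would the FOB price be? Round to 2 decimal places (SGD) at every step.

Not relevant to the conversion: export clearance — on the seller under both DAP and FOB; already in the DAP price and stays in the FOB price. brokerage — on the buyer under both terms; not part of either seller's price.
From DAP to FOB, the seller no longer bears: freight, insurance, destination terminal, delivery.
FOB price = 445797.21 − 2981.40 − 328.94 − 748.63 − 810.55 = 440927.69

FOB price: SGD 440927.69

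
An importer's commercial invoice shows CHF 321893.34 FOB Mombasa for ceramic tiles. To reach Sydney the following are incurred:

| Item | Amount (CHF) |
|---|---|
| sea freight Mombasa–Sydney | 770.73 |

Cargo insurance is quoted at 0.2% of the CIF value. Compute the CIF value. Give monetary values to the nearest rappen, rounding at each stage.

Let C be the CIF value. C = FOB price + freight + 0.2% × C
C − 0.2% × C = 321893.34 + 770.73
0.998 × C = 322664.07
C = 322664.07 / 0.998 = 323310.69
Insurance premium = 0.2% × 323310.69 = 646.62

CIF value: CHF 323310.69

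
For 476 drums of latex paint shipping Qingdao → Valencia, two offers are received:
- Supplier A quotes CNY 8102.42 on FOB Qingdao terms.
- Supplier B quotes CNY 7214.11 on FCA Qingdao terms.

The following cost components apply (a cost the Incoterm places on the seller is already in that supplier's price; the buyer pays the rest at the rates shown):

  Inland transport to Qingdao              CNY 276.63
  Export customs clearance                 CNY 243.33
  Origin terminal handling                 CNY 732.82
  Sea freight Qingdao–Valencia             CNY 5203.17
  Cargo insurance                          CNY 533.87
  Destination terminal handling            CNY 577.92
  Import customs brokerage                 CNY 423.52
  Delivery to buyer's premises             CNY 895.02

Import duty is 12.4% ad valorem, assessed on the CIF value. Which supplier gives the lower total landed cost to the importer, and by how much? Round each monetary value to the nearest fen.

Supplier B is cheaper by CNY 174.77

Supplier A (FOB):
CIF value = FOB price + freight + insurance = 8102.42 + 5203.17 + 533.87 = 13839.46
Import duty = 13839.46 × 12.4% = 1716.09
Buyer bears (A): 5203.17 + 533.87 + 577.92 + 423.52 + 895.02 = 7633.50
Landed cost (A) = invoice 8102.42 + 7633.50 + duty 1716.09 = 17452.01
Supplier B (FCA):
CIF value = FCA price + origin terminal + freight + insurance = 7214.11 + 732.82 + 5203.17 + 533.87 = 13683.97
Import duty = 13683.97 × 12.4% = 1696.81
Buyer bears (B): 732.82 + 5203.17 + 533.87 + 577.92 + 423.52 + 895.02 = 8366.32
Landed cost (B) = invoice 7214.11 + 8366.32 + duty 1696.81 = 17277.24
Difference = |17452.01 − 17277.24| = 174.77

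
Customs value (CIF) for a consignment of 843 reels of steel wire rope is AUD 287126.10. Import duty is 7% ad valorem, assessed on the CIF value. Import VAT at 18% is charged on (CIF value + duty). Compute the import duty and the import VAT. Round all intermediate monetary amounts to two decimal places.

Import duty = 287126.10 × 7% = 20098.83
VAT base = CIF + duty = 287126.10 + 20098.83 = 307224.93
Import VAT = 307224.93 × 18% = 55300.49

Import duty: AUD 20098.83; import VAT: AUD 55300.49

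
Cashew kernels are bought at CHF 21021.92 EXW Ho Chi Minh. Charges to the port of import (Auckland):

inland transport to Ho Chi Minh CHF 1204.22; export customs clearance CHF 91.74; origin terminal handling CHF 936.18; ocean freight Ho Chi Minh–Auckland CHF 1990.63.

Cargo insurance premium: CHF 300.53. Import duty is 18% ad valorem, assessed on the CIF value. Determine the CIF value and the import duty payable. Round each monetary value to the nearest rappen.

CIF = EXW price + pre-shipment costs + freight + insurance
CIF = 21021.92 + 1204.22 + 91.74 + 936.18 + 1990.63 + 300.53 = 25545.22
Import duty = 25545.22 × 18% = 4598.14

CIF value: CHF 25545.22; import duty: CHF 4598.14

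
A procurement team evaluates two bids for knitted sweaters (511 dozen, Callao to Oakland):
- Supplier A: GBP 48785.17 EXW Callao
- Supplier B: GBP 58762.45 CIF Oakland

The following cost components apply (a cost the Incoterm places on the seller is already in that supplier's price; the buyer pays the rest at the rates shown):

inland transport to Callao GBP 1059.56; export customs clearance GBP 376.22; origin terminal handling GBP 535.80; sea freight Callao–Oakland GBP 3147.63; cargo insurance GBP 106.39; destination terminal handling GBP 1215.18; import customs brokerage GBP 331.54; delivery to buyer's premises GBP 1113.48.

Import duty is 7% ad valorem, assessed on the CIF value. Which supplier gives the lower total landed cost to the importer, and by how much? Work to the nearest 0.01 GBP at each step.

Supplier A (EXW):
CIF value = EXW price + inland to port + export clearance + origin terminal + freight + insurance = 48785.17 + 1059.56 + 376.22 + 535.80 + 3147.63 + 106.39 = 54010.77
Import duty = 54010.77 × 7% = 3780.75
Buyer bears (A): 1059.56 + 376.22 + 535.80 + 3147.63 + 106.39 + 1215.18 + 331.54 + 1113.48 = 7885.80
Landed cost (A) = invoice 48785.17 + 7885.80 + duty 3780.75 = 60451.72
Supplier B (CIF):
The CIF price already equals the CIF value: 58762.45
Import duty = 58762.45 × 7% = 4113.37
Buyer bears (B): 1215.18 + 331.54 + 1113.48 = 2660.20
Landed cost (B) = invoice 58762.45 + 2660.20 + duty 4113.37 = 65536.02
Difference = |60451.72 − 65536.02| = 5084.30

Supplier A is cheaper by GBP 5084.30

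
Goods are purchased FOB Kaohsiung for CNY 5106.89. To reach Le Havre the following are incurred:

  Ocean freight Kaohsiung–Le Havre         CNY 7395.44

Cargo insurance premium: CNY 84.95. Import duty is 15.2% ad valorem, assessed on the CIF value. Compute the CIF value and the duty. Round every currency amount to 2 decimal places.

CIF = FOB price + freight + insurance
CIF = 5106.89 + 7395.44 + 84.95 = 12587.28
Import duty = 12587.28 × 15.2% = 1913.27

CIF value: CNY 12587.28; import duty: CNY 1913.27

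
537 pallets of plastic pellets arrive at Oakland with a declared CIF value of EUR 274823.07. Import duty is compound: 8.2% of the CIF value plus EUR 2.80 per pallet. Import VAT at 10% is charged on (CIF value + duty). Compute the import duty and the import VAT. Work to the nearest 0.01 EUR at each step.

Import duty: EUR 24039.09; import VAT: EUR 29886.22

Ad valorem component: 274823.07 × 8.2% = 22535.49
Specific component: 537 × 2.80 = 1503.60
Import duty = 22535.49 + 1503.60 = 24039.09
VAT base = CIF + duty = 274823.07 + 24039.09 = 298862.16
Import VAT = 298862.16 × 10% = 29886.22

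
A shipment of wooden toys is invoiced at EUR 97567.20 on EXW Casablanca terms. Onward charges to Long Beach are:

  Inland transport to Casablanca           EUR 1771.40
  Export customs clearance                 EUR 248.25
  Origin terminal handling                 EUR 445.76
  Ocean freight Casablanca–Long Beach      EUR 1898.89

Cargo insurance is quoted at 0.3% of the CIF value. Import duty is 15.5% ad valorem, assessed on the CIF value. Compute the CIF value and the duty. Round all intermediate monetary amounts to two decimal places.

CIF value: EUR 102238.21; import duty: EUR 15846.92

Let C be the CIF value. C = EXW price + pre-shipment costs + freight + 0.3% × C
C − 0.3% × C = 97567.20 + 1771.40 + 248.25 + 445.76 + 1898.89
0.997 × C = 101931.50
C = 101931.50 / 0.997 = 102238.21
Insurance premium = 0.3% × 102238.21 = 306.71
Import duty = 102238.21 × 15.5% = 15846.92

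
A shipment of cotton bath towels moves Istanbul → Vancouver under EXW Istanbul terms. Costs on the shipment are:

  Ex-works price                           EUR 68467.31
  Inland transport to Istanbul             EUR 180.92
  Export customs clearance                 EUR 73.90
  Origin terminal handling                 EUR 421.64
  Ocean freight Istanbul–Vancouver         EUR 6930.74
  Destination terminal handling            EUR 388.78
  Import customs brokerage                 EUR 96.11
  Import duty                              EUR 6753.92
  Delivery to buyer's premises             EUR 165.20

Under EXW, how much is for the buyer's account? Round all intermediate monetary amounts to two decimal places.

EXW: the seller makes goods available at their premises; the buyer bears all onward costs.
Seller's account: goods 68467.31 = 68467.31
Buyer's account: inland to port 180.92 + export clearance 73.90 + origin terminal 421.64 + freight 6930.74 + destination terminal 388.78 + brokerage 96.11 + duty 6753.92 + delivery 165.20 = 15011.21

Buyer's account: EUR 15011.21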